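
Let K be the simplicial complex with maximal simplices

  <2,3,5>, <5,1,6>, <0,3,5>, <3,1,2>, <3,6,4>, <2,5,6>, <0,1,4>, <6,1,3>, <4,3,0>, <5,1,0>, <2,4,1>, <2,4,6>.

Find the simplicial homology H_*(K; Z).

H_0 ≅ Z,  H_1 ≅ Z/2,  H_2 = 0.

We work with the vertex ordering 0 < 1 < 2 < 3 < 4 < 5 < 6. The simplices of K, each written with vertices in increasing order, are:

  0-simplices (7): [0], [1], [2], [3], [4], [5], [6]
  1-simplices (18): [0,1], [0,3], [0,4], [0,5], [1,2], [1,3], [1,4], [1,5], [1,6], [2,3], [2,4], [2,5], [2,6], [3,4], [3,5], [3,6], [4,6], [5,6]
  2-simplices (12): [0,1,4], [0,1,5], [0,3,4], [0,3,5], [1,2,3], [1,2,4], [1,3,6], [1,5,6], [2,3,5], [2,4,6], [2,5,6], [3,4,6]

giving chain groups C_0 ≅ Z^7, C_1 ≅ Z^18, C_2 ≅ Z^12.

Boundary ∂_1: C_1 → C_0 is given by ∂[p,q] = [q] − [p].
As a 7×18 matrix over Z this has rank 6, with invariant factors (1,1,1,1,1,1).

The boundary map ∂_2: C_2 → C_1 maps a triangle to the signed sum of its edges. For instance
  ∂[0,1,5] = [1,5] − [0,5] + [0,1],
  ∂[0,3,4] = [3,4] − [0,4] + [0,3].
The resulting 18×12 matrix has rank 12, and its Smith normal form has invariant factors (1,1,1,1,1,1,1,1,1,1,1,2).

Computing H_k = (kernel of ∂_k) / (image of ∂_{k+1}):

  H_0: rank C_0 − rank ∂_1 = 7 − 6 = 1, and the invariant factors of ∂_1 are all 1, so H_0 ≅ Z.
  H_1: rank ker ∂_1 − rank ∂_2 = (18 − 6) − 12 = 0, and ∂_2 has invariant factor 2 > 1, so H_1 ≅ Z/2.
  H_2: rank ker ∂_2 − rank ∂_3 = (12 − 12) − 0 = 0, and there is no ∂_3, so H_2 ≅ 0.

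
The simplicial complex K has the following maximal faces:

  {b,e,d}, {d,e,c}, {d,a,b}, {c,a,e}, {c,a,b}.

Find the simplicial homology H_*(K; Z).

We work with the vertex ordering a < b < c < d < e. The simplices of K, each written with vertices in increasing order, are:

  0-simplices (5): a, b, c, d, e
  1-simplices (10): ab, ac, ad, ae, bc, bd, be, cd, ce, de
  2-simplices (5): abc, abd, ace, bde, cde

giving chain groups C_0 ≅ Z^5, C_1 ≅ Z^10, C_2 ≅ Z^5.

The boundary map ∂_1: C_1 → C_0 is given by ∂[p,q] = [q] − [p]. For instance
  ∂cd = d − c.
The resulting 5×10 matrix has rank 4, and its Smith normal form has invariant factors (1,1,1,1).

Boundary ∂_2: C_2 → C_1 maps a triangle to the signed sum of its edges. For instance
  ∂ace = ce − ae + ac,
  ∂abd = bd − ad + ab.
As a 10×5 matrix over Z this has rank 5, with invariant factors (1,1,1,1,1).

Reading off H_k = ker ∂_k / im ∂_{k+1}:

  H_0: rank C_0 − rank ∂_1 = 5 − 4 = 1, and the invariant factors of ∂_1 are all 1, so H_0 = Z.
  H_1: rank ker ∂_1 − rank ∂_2 = (10 − 4) − 5 = 1, and the invariant factors of ∂_2 are all 1, so H_1 = Z.
  H_2: rank ker ∂_2 − rank ∂_3 = (5 − 5) − 0 = 0, and there is no ∂_3, so H_2 = 0.

As a check, the Euler characteristic is 5 − 10 + 5 = 0, which agrees with 1 − 1 + 0 = 0.

H_0 ≅ Z,  H_1 ≅ Z,  H_2 = 0.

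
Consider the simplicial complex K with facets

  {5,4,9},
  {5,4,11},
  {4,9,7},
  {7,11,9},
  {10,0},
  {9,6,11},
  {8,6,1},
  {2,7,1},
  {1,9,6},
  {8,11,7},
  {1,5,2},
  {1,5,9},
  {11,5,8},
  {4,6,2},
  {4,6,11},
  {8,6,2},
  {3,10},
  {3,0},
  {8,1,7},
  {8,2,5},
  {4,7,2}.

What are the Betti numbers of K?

b_0 = 2, b_1 = 2, b_2 = 0.

We work with the vertex ordering 0 < 1 < 2 < 3 < 4 < 5 < 6 < 7 < 8 < 9 < 10 < 11. The simplices of K, each written with vertices in increasing order, are:

  0-simplices (12): [0], [1], [2], [3], [4], [5], [6], [7], [8], [9], [10], [11]
  1-simplices (30): (30 of them)
  2-simplices (18): (18 of them)

so the chain groups are C_0 ≅ Z^12, C_1 ≅ Z^30, C_2 ≅ Z^18.

The boundary map ∂_1: C_1 → C_0 is given by ∂[p,q] = [q] − [p]. For instance
  ∂[1,5] = [5] − [1].
As a 12×30 matrix over Z this has rank 10, with invariant factors (1,1,1,1,1,1,1,1,1,1).

Boundary ∂_2: C_2 → C_1 sends each 2-simplex [p,q,r] to [q,r] − [p,r] + [p,q]. For instance
  ∂[1,2,5] = [2,5] − [1,5] + [1,2],
  ∂[2,4,7] = [4,7] − [2,7] + [2,4].
The resulting 30×18 matrix has rank 18, and its Smith normal form has invariant factors (1,1,1,1,1,1,1,1,1,1,1,1,1,1,1,1,1,2).

From H_k ≅ ker(∂_k) / im(∂_{k+1}) we obtain:

  H_0: rank C_0 − rank ∂_1 = 12 − 10 = 2, and the invariant factors of ∂_1 are all 1, so H_0 = Z^2.
  H_1: rank ker ∂_1 − rank ∂_2 = (30 − 10) − 18 = 2, and ∂_2 has invariant factor 2 > 1, so H_1 = Z^2 ⊕ Z/2Z.
  H_2: rank ker ∂_2 − rank ∂_3 = (18 − 18) − 0 = 0, and there is no ∂_3, so H_2 = 0.

Hence the Betti numbers are b_0 = 2, b_1 = 2, b_2 = 0.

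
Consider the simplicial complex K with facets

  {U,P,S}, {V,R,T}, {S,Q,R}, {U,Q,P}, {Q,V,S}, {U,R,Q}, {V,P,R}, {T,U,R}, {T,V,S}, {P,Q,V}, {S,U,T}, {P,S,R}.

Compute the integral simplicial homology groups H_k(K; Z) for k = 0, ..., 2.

Take the total order P < Q < R < S < T < U < V on the vertex set. Then K (dimension 2) consists of the simplices:

  0-simplices (7): P, Q, R, S, T, U, V
  1-simplices (18): PQ, PR, PS, PU, PV, QR, QS, QU, QV, RS, RT, RU, RV, ST, SU, SV, TU, TV
  2-simplices (12): PQU, PQV, PRS, PRV, PSU, QRS, QRU, QSV, RTU, RTV, STU, STV

so the chain groups are C_0 ≅ Z^7, C_1 ≅ Z^18, C_2 ≅ Z^12.

Boundary ∂_1: C_1 → C_0 maps an edge to its endpoints' difference, ∂[p,q] = q − p.
The 7×18 boundary matrix has rank 6 and Smith normal form diag(1,1,1,1,1,1).

The boundary map ∂_2: C_2 → C_1 sends each 2-simplex [p,q,r] to [q,r] − [p,r] + [p,q]. For instance
  ∂QRU = RU − QU + QR,
  ∂PRS = RS − PS + PR.
The 18×12 boundary matrix has rank 12 and Smith normal form diag(1,1,1,1,1,1,1,1,1,1,1,2).

Computing H_k = (kernel of ∂_k) / (image of ∂_{k+1}):

  H_0: rank C_0 − rank ∂_1 = 7 − 6 = 1, and the invariant factors of ∂_1 are all 1, so H_0 = Z.
  H_1: rank ker ∂_1 − rank ∂_2 = (18 − 6) − 12 = 0, and ∂_2 has invariant factor 2 > 1, so H_1 = Z/2.
  H_2: rank ker ∂_2 − rank ∂_3 = (12 − 12) − 0 = 0, and there is no ∂_3, so H_2 = 0.

(K is a triangulation of the real projective plane RP^2.)

H_0 ≅ Z,  H_1 ≅ Z/2,  H_2 = 0.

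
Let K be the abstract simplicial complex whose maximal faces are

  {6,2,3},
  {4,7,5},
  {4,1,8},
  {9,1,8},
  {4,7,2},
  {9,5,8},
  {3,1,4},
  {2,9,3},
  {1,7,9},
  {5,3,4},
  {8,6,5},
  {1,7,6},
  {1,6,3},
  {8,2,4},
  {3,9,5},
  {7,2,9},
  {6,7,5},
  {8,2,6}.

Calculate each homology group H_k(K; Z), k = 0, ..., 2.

K has 9 vertices, 27 edges, 18 triangles.
rank ∂_0 = 0, rank ∂_1 = 8 ⇒ b_0 = 9 − 0 − 8 = 1; all invariant factors of ∂_1 are 1 so no torsion. So H_0 = Z.
rank ∂_1 = 8, rank ∂_2 = 17 ⇒ b_1 = 27 − 8 − 17 = 2; all invariant factors of ∂_2 are 1 so no torsion. So H_1 = Z^2.
rank ∂_2 = 17, rank ∂_3 = 0 ⇒ b_2 = 18 − 17 − 0 = 1. So H_2 = Z.

H_0 ≅ Z,  H_1 ≅ Z^2,  H_2 ≅ Z.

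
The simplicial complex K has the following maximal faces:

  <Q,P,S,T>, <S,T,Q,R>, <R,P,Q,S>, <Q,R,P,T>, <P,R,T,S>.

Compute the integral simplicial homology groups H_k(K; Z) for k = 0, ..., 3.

H_0 = Z,  H_1 = 0,  H_2 = 0,  H_3 = Z.

We work with the vertex ordering P < Q < R < S < T. The simplices of K, each written with vertices in increasing order, are:

  0-simplices (5): P, Q, R, S, T
  1-simplices (10): PQ, PR, PS, PT, QR, QS, QT, RS, RT, ST
  2-simplices (10): PQR, PQS, PQT, PRS, PRT, PST, QRS, QRT, QST, RST
  3-simplices (5): PQRS, PQRT, PQST, PRST, QRST

giving chain groups C_0 ≅ Z^5, C_1 ≅ Z^10, C_2 ≅ Z^10, C_3 ≅ Z^5.

∂_1: C_1 → C_0 is given by ∂[p,q] = [q] − [p]. For instance
  ∂RT = T − R.
The 5×10 boundary matrix has rank 4 and Smith normal form diag(1,1,1,1).

The boundary map ∂_2: C_2 → C_1 maps a triangle to the signed sum of its edges. For instance
  ∂PRS = RS − PS + PR,
  ∂PRT = RT − PT + PR.
As a 10×10 matrix over Z this has rank 6, with invariant factors (1,1,1,1,1,1).

∂_3: C_3 → C_2 sends each 3-simplex σ to the alternating sum Σ_i (−1)^i (σ with its i-th vertex removed). For instance
  ∂PQRT = QRT − PRT + PQT − PQR,
  ∂PQST = QST − PST + PQT − PQS.
As a 10×5 matrix over Z this has rank 4, with invariant factors (1,1,1,1).

Computing H_k = (kernel of ∂_k) / (image of ∂_{k+1}):

  H_0: rank C_0 − rank ∂_1 = 5 − 4 = 1, and the invariant factors of ∂_1 are all 1, so H_0 = Z.
  H_1: rank ker ∂_1 − rank ∂_2 = (10 − 4) − 6 = 0, and the invariant factors of ∂_2 are all 1, so H_1 = 0.
  H_2: rank ker ∂_2 − rank ∂_3 = (10 − 6) − 4 = 0, and the invariant factors of ∂_3 are all 1, so H_2 = 0.
  H_3: rank ker ∂_3 − rank ∂_4 = (5 − 4) − 0 = 1, and there is no ∂_4, so H_3 = Z.

As a check, the Euler characteristic is 5 − 10 + 10 − 5 = 0, which agrees with 1 − 0 + 0 − 1 = 0.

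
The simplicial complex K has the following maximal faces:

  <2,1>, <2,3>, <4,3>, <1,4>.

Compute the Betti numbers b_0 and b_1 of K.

Order the vertices as 1 < 2 < 3 < 4. Listing each simplex with vertices in this order, K has dimension 1 with simplices:

  0-simplices (4): [1], [2], [3], [4]
  1-simplices (4): [1,2], [1,4], [2,3], [3,4]

so the chain groups are C_0 ≅ Z^4, C_1 ≅ Z^4.

∂_1: C_1 → C_0 sends each edge [p,q] (with p < q) to q − p.
The resulting 4×4 matrix has rank 3, and its Smith normal form has invariant factors (1,1,1).

Computing H_k = (kernel of ∂_k) / (image of ∂_{k+1}):

  H_0: rank C_0 − rank ∂_1 = 4 − 3 = 1, and the invariant factors of ∂_1 are all 1, so H_0 ≅ Z.
  H_1: rank ker ∂_1 − rank ∂_2 = (4 − 3) − 0 = 1, and there is no ∂_2, so H_1 ≅ Z.

(K is a triangulation of the circle S^1.)

Hence the Betti numbers are b_0 = 1, b_1 = 1.

b_0 = 1, b_1 = 1.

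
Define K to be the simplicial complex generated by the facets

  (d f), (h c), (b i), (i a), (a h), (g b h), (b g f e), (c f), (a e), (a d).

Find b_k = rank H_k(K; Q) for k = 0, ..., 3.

Order the vertices as a < b < c < d < e < f < g < h < i. Listing each simplex with vertices in this order, K has dimension 3 with simplices:

  0-simplices (9): a, b, c, d, e, f, g, h, i
  1-simplices (16): ad, ae, ah, ai, be, bf, bg, bh, bi, cf, ch, df, ef, eg, fg, gh
  2-simplices (5): bef, beg, bfg, bgh, efg
  3-simplices (1): befg

so the chain groups are C_0 ≅ Z^9, C_1 ≅ Z^16, C_2 ≅ Z^5, C_3 ≅ Z^1.

Boundary ∂_1: C_1 → C_0 maps an edge to its endpoints' difference, ∂[p,q] = q − p.
The resulting 9×16 matrix has rank 8, and its Smith normal form has invariant factors (1,1,1,1,1,1,1,1).

∂_2: C_2 → C_1 acts by ∂[p,q,r] = [q,r] − [p,r] + [p,q]. For instance
  ∂bfg = fg − bg + bf,
  ∂beg = eg − bg + be.
This gives a 16×5 integer matrix of rank 4; reducing to Smith normal form yields diagonal entries (1,1,1,1).

Boundary ∂_3: C_3 → C_2 sends each 3-simplex σ to the alternating sum Σ_i (−1)^i (σ with its i-th vertex removed). For instance
  ∂befg = efg − bfg + beg − bef.
The 5×1 boundary matrix has rank 1 and Smith normal form diag(1).

From H_k ≅ ker(∂_k) / im(∂_{k+1}) we obtain:

  H_0: rank C_0 − rank ∂_1 = 9 − 8 = 1, and the invariant factors of ∂_1 are all 1, so H_0 = Z.
  H_1: rank ker ∂_1 − rank ∂_2 = (16 − 8) − 4 = 4, and the invariant factors of ∂_2 are all 1, so H_1 = Z^4.
  H_2: rank ker ∂_2 − rank ∂_3 = (5 − 4) − 1 = 0, and the invariant factors of ∂_3 are all 1, so H_2 = 0.
  H_3: rank ker ∂_3 − rank ∂_4 = (1 − 1) − 0 = 0, and there is no ∂_4, so H_3 = 0.

Hence the Betti numbers are b_0 = 1, b_1 = 4, b_2 = 0, b_3 = 0.

b_0 = 1, b_1 = 4, b_2 = 0, b_3 = 0.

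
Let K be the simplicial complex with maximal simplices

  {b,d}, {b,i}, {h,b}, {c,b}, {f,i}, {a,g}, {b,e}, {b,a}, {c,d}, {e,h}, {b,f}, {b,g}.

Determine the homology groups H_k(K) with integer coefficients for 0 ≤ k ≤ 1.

H_0 ≅ Z,  H_1 ≅ Z^4.

We work with the vertex ordering a < b < c < d < e < f < g < h < i. The simplices of K, each written with vertices in increasing order, are:

  0-simplices (9): a, b, c, d, e, f, g, h, i
  1-simplices (12): ab, ag, bc, bd, be, bf, bg, bh, bi, cd, eh, fi

Hence C_0 ≅ Z^9, C_1 ≅ Z^12.

The boundary map ∂_1: C_1 → C_0 sends each edge [p,q] (with p < q) to q − p.
This gives a 9×12 integer matrix of rank 8; reducing to Smith normal form yields diagonal entries (1,1,1,1,1,1,1,1).

Computing H_k = (kernel of ∂_k) / (image of ∂_{k+1}):

  H_0: rank C_0 − rank ∂_1 = 9 − 8 = 1, and the invariant factors of ∂_1 are all 1, so H_0 ≅ Z.
  H_1: rank ker ∂_1 − rank ∂_2 = (12 − 8) − 0 = 4, and there is no ∂_2, so H_1 ≅ Z^4.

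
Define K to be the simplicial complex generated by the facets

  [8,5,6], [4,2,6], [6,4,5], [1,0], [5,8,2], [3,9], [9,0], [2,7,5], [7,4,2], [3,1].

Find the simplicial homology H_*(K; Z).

H_0 = Z^2,  H_1 = Z^2,  H_2 = 0.

Fix the vertex order 0 < 1 < 2 < 3 < 4 < 5 < 6 < 7 < 8 < 9 and write every simplex with vertices in increasing order. Then dim K = 2 and the simplices of K are:

  0-simplices (10): [0], [1], [2], [3], [4], [5], [6], [7], [8], [9]
  1-simplices (16): [0,1], [0,9], [1,3], [2,4], [2,5], [2,6], [2,7], [2,8], [3,9], [4,5], [4,6], [4,7], [5,6], [5,7], [5,8], [6,8]
  2-simplices (6): [2,4,6], [2,4,7], [2,5,7], [2,5,8], [4,5,6], [5,6,8]

giving chain groups C_0 ≅ Z^10, C_1 ≅ Z^16, C_2 ≅ Z^6.

Boundary ∂_1: C_1 → C_0 sends each edge [p,q] (with p < q) to q − p. For instance
  ∂[2,5] = [5] − [2].
The resulting 10×16 matrix has rank 8, and its Smith normal form has invariant factors (1,1,1,1,1,1,1,1).

Boundary ∂_2: C_2 → C_1 maps a triangle to the signed sum of its edges. For instance
  ∂[4,5,6] = [5,6] − [4,6] + [4,5],
  ∂[2,5,8] = [5,8] − [2,8] + [2,5].
The 16×6 boundary matrix has rank 6 and Smith normal form diag(1,1,1,1,1,1).

Reading off H_k = ker ∂_k / im ∂_{k+1}:

  H_0: rank C_0 − rank ∂_1 = 10 − 8 = 2, and the invariant factors of ∂_1 are all 1, so H_0 = Z^2.
  H_1: rank ker ∂_1 − rank ∂_2 = (16 − 8) − 6 = 2, and the invariant factors of ∂_2 are all 1, so H_1 = Z^2.
  H_2: rank ker ∂_2 − rank ∂_3 = (6 − 6) − 0 = 0, and there is no ∂_3, so H_2 = 0.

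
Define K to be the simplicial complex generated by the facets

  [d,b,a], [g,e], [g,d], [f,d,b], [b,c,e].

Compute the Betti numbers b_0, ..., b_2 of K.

Take the total order a < b < c < d < e < f < g on the vertex set. Then K (dimension 2) consists of the simplices:

  0-simplices (7): a, b, c, d, e, f, g
  1-simplices (10): ab, ad, bc, bd, be, bf, ce, df, dg, eg
  2-simplices (3): abd, bce, bdf

so the chain groups are C_0 ≅ Z^7, C_1 ≅ Z^10, C_2 ≅ Z^3.

The boundary map ∂_1: C_1 → C_0 is given by ∂[p,q] = [q] − [p].
The 7×10 boundary matrix has rank 6 and Smith normal form diag(1,1,1,1,1,1).

∂_2: C_2 → C_1 maps a triangle to the signed sum of its edges. For instance
  ∂bce = ce − be + bc,
  ∂abd = bd − ad + ab.
This gives a 10×3 integer matrix of rank 3; reducing to Smith normal form yields diagonal entries (1,1,1).

Now H_k = ker ∂_k / im ∂_{k+1}, so:

  H_0: rank C_0 − rank ∂_1 = 7 − 6 = 1, and the invariant factors of ∂_1 are all 1, so H_0 ≅ Z.
  H_1: rank ker ∂_1 − rank ∂_2 = (10 − 6) − 3 = 1, and the invariant factors of ∂_2 are all 1, so H_1 ≅ Z.
  H_2: rank ker ∂_2 − rank ∂_3 = (3 − 3) − 0 = 0, and there is no ∂_3, so H_2 ≅ 0.

Hence the Betti numbers are b_0 = 1, b_1 = 1, b_2 = 0.

b_0 = 1, b_1 = 1, b_2 = 0.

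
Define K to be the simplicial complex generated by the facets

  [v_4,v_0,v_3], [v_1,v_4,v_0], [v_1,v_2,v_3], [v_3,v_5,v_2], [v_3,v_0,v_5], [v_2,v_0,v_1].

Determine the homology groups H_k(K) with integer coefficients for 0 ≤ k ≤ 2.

Fix the vertex order v_0 < v_1 < v_2 < v_3 < v_4 < v_5 and write every simplex with vertices in increasing order. Then dim K = 2 and the simplices of K are:

  0-simplices (6): [v_0], [v_1], [v_2], [v_3], [v_4], [v_5]
  1-simplices (12): [v_0,v_1], [v_0,v_2], [v_0,v_3], [v_0,v_4], [v_0,v_5], [v_1,v_2], [v_1,v_3], [v_1,v_4], [v_2,v_3], [v_2,v_5], [v_3,v_4], [v_3,v_5]
  2-simplices (6): [v_0,v_1,v_2], [v_0,v_1,v_4], [v_0,v_3,v_4], [v_0,v_3,v_5], [v_1,v_2,v_3], [v_2,v_3,v_5]

Hence C_0 ≅ Z^6, C_1 ≅ Z^12, C_2 ≅ Z^6.

The boundary map ∂_1: C_1 → C_0 maps an edge to its endpoints' difference, ∂[p,q] = q − p. For instance
  ∂[v_0,v_2] = [v_2] − [v_0].
This gives a 6×12 integer matrix of rank 5; reducing to Smith normal form yields diagonal entries (1,1,1,1,1).

The boundary map ∂_2: C_2 → C_1 maps a triangle to the signed sum of its edges. For instance
  ∂[v_0,v_1,v_4] = [v_1,v_4] − [v_0,v_4] + [v_0,v_1],
  ∂[v_2,v_3,v_5] = [v_3,v_5] − [v_2,v_5] + [v_2,v_3].
The resulting 12×6 matrix has rank 6, and its Smith normal form has invariant factors (1,1,1,1,1,1).

From H_k ≅ ker(∂_k) / im(∂_{k+1}) we obtain:

  H_0: rank C_0 − rank ∂_1 = 6 − 5 = 1, and the invariant factors of ∂_1 are all 1, so H_0 = Z.
  H_1: rank ker ∂_1 − rank ∂_2 = (12 − 5) − 6 = 1, and the invariant factors of ∂_2 are all 1, so H_1 = Z.
  H_2: rank ker ∂_2 − rank ∂_3 = (6 − 6) − 0 = 0, and there is no ∂_3, so H_2 = 0.

H_0 ≅ Z,  H_1 ≅ Z,  H_2 = 0.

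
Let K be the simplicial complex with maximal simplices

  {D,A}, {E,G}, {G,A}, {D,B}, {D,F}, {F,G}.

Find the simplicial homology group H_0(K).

H_0 ≅ Z.

Take the total order A < B < D < E < F < G on the vertex set. Then K (dimension 1) consists of the simplices:

  0-simplices (6): A, B, D, E, F, G
  1-simplices (6): AD, AG, BD, DF, EG, FG

giving chain groups C_0 ≅ Z^6, C_1 ≅ Z^6.

Boundary ∂_1: C_1 → C_0 maps an edge to its endpoints' difference, ∂[p,q] = q − p.
This gives a 6×6 integer matrix of rank 5; reducing to Smith normal form yields diagonal entries (1,1,1,1,1).

Computing H_k = (kernel of ∂_k) / (image of ∂_{k+1}):

  H_0: rank C_0 − rank ∂_1 = 6 − 5 = 1, and the invariant factors of ∂_1 are all 1, so H_0 = Z.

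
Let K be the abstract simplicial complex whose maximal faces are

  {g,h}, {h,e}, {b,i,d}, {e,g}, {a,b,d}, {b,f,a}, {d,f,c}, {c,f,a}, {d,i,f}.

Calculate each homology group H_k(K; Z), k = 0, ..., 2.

Fix the vertex order a < b < c < d < e < f < g < h < i and write every simplex with vertices in increasing order. Then dim K = 2 and the simplices of K are:

  0-simplices (9): a, b, c, d, e, f, g, h, i
  1-simplices (15): ab, ac, ad, af, bd, bf, bi, cd, cf, df, di, eg, eh, fi, gh
  2-simplices (6): abd, abf, acf, bdi, cdf, dfi

Hence C_0 ≅ Z^9, C_1 ≅ Z^15, C_2 ≅ Z^6.

The boundary map ∂_1: C_1 → C_0 sends each edge [p,q] (with p < q) to q − p. For instance
  ∂af = f − a.
As a 9×15 matrix over Z this has rank 7, with invariant factors (1,1,1,1,1,1,1).

The boundary map ∂_2: C_2 → C_1 sends each 2-simplex [p,q,r] to [q,r] − [p,r] + [p,q]. For instance
  ∂bdi = di − bi + bd,
  ∂dfi = fi − di + df.
The 15×6 boundary matrix has rank 6 and Smith normal form diag(1,1,1,1,1,1).

Computing H_k = (kernel of ∂_k) / (image of ∂_{k+1}):

  H_0: rank C_0 − rank ∂_1 = 9 − 7 = 2, and the invariant factors of ∂_1 are all 1, so H_0 = Z^2.
  H_1: rank ker ∂_1 − rank ∂_2 = (15 − 7) − 6 = 2, and the invariant factors of ∂_2 are all 1, so H_1 = Z^2.
  H_2: rank ker ∂_2 − rank ∂_3 = (6 − 6) − 0 = 0, and there is no ∂_3, so H_2 = 0.

As a check, the Euler characteristic is 9 − 15 + 6 = 0, which agrees with 2 − 2 + 0 = 0.
(K is a triangulation of the disjoint union of the cylinder S^1 x I and the circle S^1.)

H_0 ≅ Z^2,  H_1 ≅ Z^2,  H_2 = 0.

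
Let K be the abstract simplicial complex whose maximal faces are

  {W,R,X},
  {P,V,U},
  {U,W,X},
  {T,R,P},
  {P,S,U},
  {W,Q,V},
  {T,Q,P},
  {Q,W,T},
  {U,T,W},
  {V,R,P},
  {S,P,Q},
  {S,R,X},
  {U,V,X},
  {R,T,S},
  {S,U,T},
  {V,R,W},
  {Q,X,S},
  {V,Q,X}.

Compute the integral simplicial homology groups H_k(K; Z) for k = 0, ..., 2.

Fix the vertex order P < Q < R < S < T < U < V < W < X and write every simplex with vertices in increasing order. Then dim K = 2 and the simplices of K are:

  0-simplices (9): P, Q, R, S, T, U, V, W, X
  1-simplices (27): PQ, PR, PS, PT, PU, PV, QS, QT, QV, QW, QX, RS, RT, RV, RW, RX, ST, SU, SX, TU, TW, UV, UW, UX, VW, VX, WX
  2-simplices (18): PQS, PQT, PRT, PRV, PSU, PUV, QSX, QTW, QVW, QVX, RST, RSX, RVW, RWX, STU, TUW, UVX, UWX

so the chain groups are C_0 ≅ Z^9, C_1 ≅ Z^27, C_2 ≅ Z^18.

∂_1: C_1 → C_0 sends each edge [p,q] (with p < q) to q − p.
The 9×27 boundary matrix has rank 8 and Smith normal form diag(1,1,1,1,1,1,1,1).

∂_2: C_2 → C_1 acts by ∂[p,q,r] = [q,r] − [p,r] + [p,q]. For instance
  ∂QVW = VW − QW + QV,
  ∂RWX = WX − RX + RW.
This gives a 27×18 integer matrix of rank 18; reducing to Smith normal form yields diagonal entries (1,1,1,1,1,1,1,1,1,1,1,1,1,1,1,1,1,2).

Reading off H_k = ker ∂_k / im ∂_{k+1}:

  H_0: rank C_0 − rank ∂_1 = 9 − 8 = 1, and the invariant factors of ∂_1 are all 1, so H_0 = Z.
  H_1: rank ker ∂_1 − rank ∂_2 = (27 − 8) − 18 = 1, and ∂_2 has invariant factor 2 > 1, so H_1 = Z ⊕ Z/2.
  H_2: rank ker ∂_2 − rank ∂_3 = (18 − 18) − 0 = 0, and there is no ∂_3, so H_2 = 0.

H_0 = Z,  H_1 = Z ⊕ Z/2,  H_2 = 0.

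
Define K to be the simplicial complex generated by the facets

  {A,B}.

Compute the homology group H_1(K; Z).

H_1 ≅ 0.

We work with the vertex ordering A < B. The simplices of K, each written with vertices in increasing order, are:

  0-simplices (2): A, B
  1-simplices (1): AB

so the chain groups are C_0 ≅ Z^2, C_1 ≅ Z^1.

The boundary map ∂_1: C_1 → C_0 is given by ∂[p,q] = [q] − [p]. For instance
  ∂AB = B − A.
The 2×1 boundary matrix has rank 1 and Smith normal form diag(1).

Computing H_k = (kernel of ∂_k) / (image of ∂_{k+1}):

  H_1: rank ker ∂_1 − rank ∂_2 = (1 − 1) − 0 = 0, and there is no ∂_2, so H_1 ≅ 0.

(K is a triangulation of the 1-simplex.)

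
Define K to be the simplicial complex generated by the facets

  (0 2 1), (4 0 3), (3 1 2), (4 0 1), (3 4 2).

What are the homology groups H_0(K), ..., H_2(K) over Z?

Order the vertices as 0 < 1 < 2 < 3 < 4. Listing each simplex with vertices in this order, K has dimension 2 with simplices:

  0-simplices (5): [0], [1], [2], [3], [4]
  1-simplices (10): [0,1], [0,2], [0,3], [0,4], [1,2], [1,3], [1,4], [2,3], [2,4], [3,4]
  2-simplices (5): [0,1,2], [0,1,4], [0,3,4], [1,2,3], [2,3,4]

Hence C_0 ≅ Z^5, C_1 ≅ Z^10, C_2 ≅ Z^5.

The boundary map ∂_1: C_1 → C_0 sends each edge [p,q] (with p < q) to q − p. For instance
  ∂[2,4] = [4] − [2].
This gives a 5×10 integer matrix of rank 4; reducing to Smith normal form yields diagonal entries (1,1,1,1).

The boundary map ∂_2: C_2 → C_1 sends each 2-simplex [p,q,r] to [q,r] − [p,r] + [p,q]. For instance
  ∂[2,3,4] = [3,4] − [2,4] + [2,3],
  ∂[0,1,4] = [1,4] − [0,4] + [0,1].
The resulting 10×5 matrix has rank 5, and its Smith normal form has invariant factors (1,1,1,1,1).

Computing H_k = (kernel of ∂_k) / (image of ∂_{k+1}):

  H_0: rank C_0 − rank ∂_1 = 5 − 4 = 1, and the invariant factors of ∂_1 are all 1, so H_0 = Z.
  H_1: rank ker ∂_1 − rank ∂_2 = (10 − 4) − 5 = 1, and the invariant factors of ∂_2 are all 1, so H_1 = Z.
  H_2: rank ker ∂_2 − rank ∂_3 = (5 − 5) − 0 = 0, and there is no ∂_3, so H_2 = 0.

As a check, the Euler characteristic is 5 − 10 + 5 = 0, which agrees with 1 − 1 + 0 = 0.
(K is a triangulation of the Möbius band.)

H_0 ≅ Z,  H_1 ≅ Z,  H_2 = 0.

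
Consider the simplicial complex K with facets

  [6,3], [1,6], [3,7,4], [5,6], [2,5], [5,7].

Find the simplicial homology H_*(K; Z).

H_0 = Z,  H_1 = Z,  H_2 = 0.

Fix the vertex order 1 < 2 < 3 < 4 < 5 < 6 < 7 and write every simplex with vertices in increasing order. Then dim K = 2 and the simplices of K are:

  0-simplices (7): [1], [2], [3], [4], [5], [6], [7]
  1-simplices (8): [1,6], [2,5], [3,4], [3,6], [3,7], [4,7], [5,6], [5,7]
  2-simplices (1): [3,4,7]

Hence C_0 ≅ Z^7, C_1 ≅ Z^8, C_2 ≅ Z^1.

∂_1: C_1 → C_0 maps an edge to its endpoints' difference, ∂[p,q] = q − p.
As a 7×8 matrix over Z this has rank 6, with invariant factors (1,1,1,1,1,1).

Boundary ∂_2: C_2 → C_1 maps a triangle to the signed sum of its edges. For instance
  ∂[3,4,7] = [4,7] − [3,7] + [3,4].
The 8×1 boundary matrix has rank 1 and Smith normal form diag(1).

Reading off H_k = ker ∂_k / im ∂_{k+1}:

  H_0: rank C_0 − rank ∂_1 = 7 − 6 = 1, and the invariant factors of ∂_1 are all 1, so H_0 ≅ Z.
  H_1: rank ker ∂_1 − rank ∂_2 = (8 − 6) − 1 = 1, and the invariant factors of ∂_2 are all 1, so H_1 ≅ Z.
  H_2: rank ker ∂_2 − rank ∂_3 = (1 − 1) − 0 = 0, and there is no ∂_3, so H_2 ≅ 0.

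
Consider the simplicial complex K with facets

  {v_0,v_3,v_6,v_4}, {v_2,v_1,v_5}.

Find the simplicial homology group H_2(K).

H_2 = 0.

Order the vertices as v_0 < v_1 < v_2 < v_3 < v_4 < v_5 < v_6. Listing each simplex with vertices in this order, K has dimension 3 with simplices:

  0-simplices (7): [v_0], [v_1], [v_2], [v_3], [v_4], [v_5], [v_6]
  1-simplices (9): [v_0,v_3], [v_0,v_4], [v_0,v_6], [v_1,v_2], [v_1,v_5], [v_2,v_5], [v_3,v_4], [v_3,v_6], [v_4,v_6]
  2-simplices (5): [v_0,v_3,v_4], [v_0,v_3,v_6], [v_0,v_4,v_6], [v_1,v_2,v_5], [v_3,v_4,v_6]
  3-simplices (1): [v_0,v_3,v_4,v_6]

Hence C_0 ≅ Z^7, C_1 ≅ Z^9, C_2 ≅ Z^5, C_3 ≅ Z^1.

The boundary map ∂_1: C_1 → C_0 maps an edge to its endpoints' difference, ∂[p,q] = q − p. For instance
  ∂[v_1,v_5] = [v_5] − [v_1].
As a 7×9 matrix over Z this has rank 5, with invariant factors (1,1,1,1,1).

∂_2: C_2 → C_1 sends each 2-simplex [p,q,r] to [q,r] − [p,r] + [p,q]. For instance
  ∂[v_0,v_3,v_6] = [v_3,v_6] − [v_0,v_6] + [v_0,v_3],
  ∂[v_1,v_2,v_5] = [v_2,v_5] − [v_1,v_5] + [v_1,v_2].
As a 9×5 matrix over Z this has rank 4, with invariant factors (1,1,1,1).

Boundary ∂_3: C_3 → C_2 sends each 3-simplex σ to the alternating sum Σ_i (−1)^i (σ with its i-th vertex removed). For instance
  ∂[v_0,v_3,v_4,v_6] = [v_3,v_4,v_6] − [v_0,v_4,v_6] + [v_0,v_3,v_6] − [v_0,v_3,v_4].
The resulting 5×1 matrix has rank 1, and its Smith normal form has invariant factors (1).

Now H_k = ker ∂_k / im ∂_{k+1}, so:

  H_2: rank ker ∂_2 − rank ∂_3 = (5 − 4) − 1 = 0, and the invariant factors of ∂_3 are all 1, so H_2 = 0.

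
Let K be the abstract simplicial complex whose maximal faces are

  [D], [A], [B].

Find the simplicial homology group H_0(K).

H_0 = Z^3.

Order the vertices as A < B < D. Listing each simplex with vertices in this order, K has dimension 0 with simplices:

  0-simplices (3): A, B, D

giving chain groups C_0 ≅ Z^3.

Computing H_k = (kernel of ∂_k) / (image of ∂_{k+1}):

  H_0: rank C_0 − rank ∂_1 = 3 − 0 = 3, and there is no ∂_1, so H_0 = Z^3.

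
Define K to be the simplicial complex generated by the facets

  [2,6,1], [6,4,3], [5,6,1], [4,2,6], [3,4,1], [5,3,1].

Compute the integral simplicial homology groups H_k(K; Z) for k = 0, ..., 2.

Fix the vertex order 1 < 2 < 3 < 4 < 5 < 6 and write every simplex with vertices in increasing order. Then dim K = 2 and the simplices of K are:

  0-simplices (6): [1], [2], [3], [4], [5], [6]
  1-simplices (12): [1,2], [1,3], [1,4], [1,5], [1,6], [2,4], [2,6], [3,4], [3,5], [3,6], [4,6], [5,6]
  2-simplices (6): [1,2,6], [1,3,4], [1,3,5], [1,5,6], [2,4,6], [3,4,6]

giving chain groups C_0 ≅ Z^6, C_1 ≅ Z^12, C_2 ≅ Z^6.

Boundary ∂_1: C_1 → C_0 sends each edge [p,q] (with p < q) to q − p. For instance
  ∂[5,6] = [6] − [5].
The resulting 6×12 matrix has rank 5, and its Smith normal form has invariant factors (1,1,1,1,1).

Boundary ∂_2: C_2 → C_1 maps a triangle to the signed sum of its edges. For instance
  ∂[2,4,6] = [4,6] − [2,6] + [2,4],
  ∂[1,2,6] = [2,6] − [1,6] + [1,2].
The resulting 12×6 matrix has rank 6, and its Smith normal form has invariant factors (1,1,1,1,1,1).

From H_k ≅ ker(∂_k) / im(∂_{k+1}) we obtain:

  H_0: rank C_0 − rank ∂_1 = 6 − 5 = 1, and the invariant factors of ∂_1 are all 1, so H_0 = Z.
  H_1: rank ker ∂_1 − rank ∂_2 = (12 − 5) − 6 = 1, and the invariant factors of ∂_2 are all 1, so H_1 = Z.
  H_2: rank ker ∂_2 − rank ∂_3 = (6 − 6) − 0 = 0, and there is no ∂_3, so H_2 = 0.

As a check, the Euler characteristic is 6 − 12 + 6 = 0, which agrees with 1 − 1 + 0 = 0.

H_0 = Z,  H_1 = Z,  H_2 = 0.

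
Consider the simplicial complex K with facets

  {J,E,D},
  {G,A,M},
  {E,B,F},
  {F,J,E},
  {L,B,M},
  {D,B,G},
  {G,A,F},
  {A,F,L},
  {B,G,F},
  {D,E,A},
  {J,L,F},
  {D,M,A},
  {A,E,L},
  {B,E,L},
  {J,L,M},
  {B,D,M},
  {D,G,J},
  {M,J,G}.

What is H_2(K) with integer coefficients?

K has 9 vertices, 27 edges, 18 triangles.
rank ∂_2 = 18, rank ∂_3 = 0 ⇒ b_2 = 18 − 18 − 0 = 0. So H_2 ≅ 0.

H_2 ≅ 0.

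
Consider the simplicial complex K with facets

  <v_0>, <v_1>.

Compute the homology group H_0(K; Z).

Fix the vertex order v_0 < v_1 and write every simplex with vertices in increasing order. Then dim K = 0 and the simplices of K are:

  0-simplices (2): [v_0], [v_1]

so the chain groups are C_0 ≅ Z^2.

Computing H_k = (kernel of ∂_k) / (image of ∂_{k+1}):

  H_0: rank C_0 − rank ∂_1 = 2 − 0 = 2, and there is no ∂_1, so H_0 ≅ Z^2.

H_0 = Z^2.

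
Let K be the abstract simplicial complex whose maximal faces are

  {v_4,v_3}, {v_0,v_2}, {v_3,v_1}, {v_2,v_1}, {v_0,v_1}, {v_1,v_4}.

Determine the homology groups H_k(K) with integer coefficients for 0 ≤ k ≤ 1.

H_0 = Z,  H_1 = Z^2.

Fix the vertex order v_0 < v_1 < v_2 < v_3 < v_4 and write every simplex with vertices in increasing order. Then dim K = 1 and the simplices of K are:

  0-simplices (5): [v_0], [v_1], [v_2], [v_3], [v_4]
  1-simplices (6): [v_0,v_1], [v_0,v_2], [v_1,v_2], [v_1,v_3], [v_1,v_4], [v_3,v_4]

Hence C_0 ≅ Z^5, C_1 ≅ Z^6.

∂_1: C_1 → C_0 sends each edge [p,q] (with p < q) to q − p.
As a 5×6 matrix over Z this has rank 4, with invariant factors (1,1,1,1).

Now H_k = ker ∂_k / im ∂_{k+1}, so:

  H_0: rank C_0 − rank ∂_1 = 5 − 4 = 1, and the invariant factors of ∂_1 are all 1, so H_0 ≅ Z.
  H_1: rank ker ∂_1 − rank ∂_2 = (6 − 4) − 0 = 2, and there is no ∂_2, so H_1 ≅ Z^2.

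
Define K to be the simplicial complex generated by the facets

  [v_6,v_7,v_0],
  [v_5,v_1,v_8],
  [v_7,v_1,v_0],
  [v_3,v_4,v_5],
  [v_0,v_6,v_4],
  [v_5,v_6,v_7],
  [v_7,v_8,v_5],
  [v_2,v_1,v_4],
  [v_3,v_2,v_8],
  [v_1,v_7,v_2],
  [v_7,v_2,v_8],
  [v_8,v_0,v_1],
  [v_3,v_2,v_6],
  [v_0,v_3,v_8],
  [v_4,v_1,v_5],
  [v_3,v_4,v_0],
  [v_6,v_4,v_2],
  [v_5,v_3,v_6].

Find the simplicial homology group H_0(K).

H_0 = Z.

Fix the vertex order v_0 < v_1 < v_2 < v_3 < v_4 < v_5 < v_6 < v_7 < v_8 and write every simplex with vertices in increasing order. Then dim K = 2 and the simplices of K are:

  0-simplices (9): [v_0], [v_1], [v_2], [v_3], [v_4], [v_5], [v_6], [v_7], [v_8]
  1-simplices (27): (27 of them)
  2-simplices (18): (18 of them)

giving chain groups C_0 ≅ Z^9, C_1 ≅ Z^27, C_2 ≅ Z^18.

The boundary map ∂_1: C_1 → C_0 sends each edge [p,q] (with p < q) to q − p.
The 9×27 boundary matrix has rank 8 and Smith normal form diag(1,1,1,1,1,1,1,1).

∂_2: C_2 → C_1 maps a triangle to the signed sum of its edges. For instance
  ∂[v_0,v_4,v_6] = [v_4,v_6] − [v_0,v_6] + [v_0,v_4],
  ∂[v_0,v_3,v_8] = [v_3,v_8] − [v_0,v_8] + [v_0,v_3].
This gives a 27×18 integer matrix of rank 18; reducing to Smith normal form yields diagonal entries (1,1,1,1,1,1,1,1,1,1,1,1,1,1,1,1,1,2).

Computing H_k = (kernel of ∂_k) / (image of ∂_{k+1}):

  H_0: rank C_0 − rank ∂_1 = 9 − 8 = 1, and the invariant factors of ∂_1 are all 1, so H_0 = Z.

(K is a triangulation of the Klein bottle.)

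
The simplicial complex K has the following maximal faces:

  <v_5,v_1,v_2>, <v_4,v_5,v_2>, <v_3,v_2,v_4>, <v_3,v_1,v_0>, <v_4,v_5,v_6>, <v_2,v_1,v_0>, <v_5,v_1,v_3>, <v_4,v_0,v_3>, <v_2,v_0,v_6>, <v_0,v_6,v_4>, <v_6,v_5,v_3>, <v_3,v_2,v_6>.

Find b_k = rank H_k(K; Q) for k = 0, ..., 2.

b_0 = 1, b_1 = 0, b_2 = 0.

Order the vertices as v_0 < v_1 < v_2 < v_3 < v_4 < v_5 < v_6. Listing each simplex with vertices in this order, K has dimension 2 with simplices:

  0-simplices (7): [v_0], [v_1], [v_2], [v_3], [v_4], [v_5], [v_6]
  1-simplices (18): (18 of them)
  2-simplices (12): (12 of them)

Hence C_0 ≅ Z^7, C_1 ≅ Z^18, C_2 ≅ Z^12.

Boundary ∂_1: C_1 → C_0 is given by ∂[p,q] = [q] − [p]. For instance
  ∂[v_4,v_6] = [v_6] − [v_4].
This gives a 7×18 integer matrix of rank 6; reducing to Smith normal form yields diagonal entries (1,1,1,1,1,1).

The boundary map ∂_2: C_2 → C_1 acts by ∂[p,q,r] = [q,r] − [p,r] + [p,q]. For instance
  ∂[v_3,v_5,v_6] = [v_5,v_6] − [v_3,v_6] + [v_3,v_5],
  ∂[v_0,v_3,v_4] = [v_3,v_4] − [v_0,v_4] + [v_0,v_3].
The 18×12 boundary matrix has rank 12 and Smith normal form diag(1,1,1,1,1,1,1,1,1,1,1,2).

Computing H_k = (kernel of ∂_k) / (image of ∂_{k+1}):

  H_0: rank C_0 − rank ∂_1 = 7 − 6 = 1, and the invariant factors of ∂_1 are all 1, so H_0 = Z.
  H_1: rank ker ∂_1 − rank ∂_2 = (18 − 6) − 12 = 0, and ∂_2 has invariant factor 2 > 1, so H_1 = Z/2.
  H_2: rank ker ∂_2 − rank ∂_3 = (12 − 12) − 0 = 0, and there is no ∂_3, so H_2 = 0.

(K is a triangulation of the real projective plane RP^2.)

Hence the Betti numbers are b_0 = 1, b_1 = 0, b_2 = 0.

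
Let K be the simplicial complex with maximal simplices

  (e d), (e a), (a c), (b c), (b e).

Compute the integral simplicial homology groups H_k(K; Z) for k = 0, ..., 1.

Fix the vertex order a < b < c < d < e and write every simplex with vertices in increasing order. Then dim K = 1 and the simplices of K are:

  0-simplices (5): a, b, c, d, e
  1-simplices (5): ac, ae, bc, be, de

Hence C_0 ≅ Z^5, C_1 ≅ Z^5.

∂_1: C_1 → C_0 sends each edge [p,q] (with p < q) to q − p. For instance
  ∂be = e − b.
This gives a 5×5 integer matrix of rank 4; reducing to Smith normal form yields diagonal entries (1,1,1,1).

Computing H_k = (kernel of ∂_k) / (image of ∂_{k+1}):

  H_0: rank C_0 − rank ∂_1 = 5 − 4 = 1, and the invariant factors of ∂_1 are all 1, so H_0 ≅ Z.
  H_1: rank ker ∂_1 − rank ∂_2 = (5 − 4) − 0 = 1, and there is no ∂_2, so H_1 ≅ Z.

As a check, the Euler characteristic is 5 − 5 = 0, which agrees with 1 − 1 = 0.

H_0 ≅ Z,  H_1 ≅ Z.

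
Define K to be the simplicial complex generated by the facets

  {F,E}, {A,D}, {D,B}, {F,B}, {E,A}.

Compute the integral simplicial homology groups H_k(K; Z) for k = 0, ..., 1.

H_0 = Z,  H_1 = Z.

Take the total order A < B < D < E < F on the vertex set. Then K (dimension 1) consists of the simplices:

  0-simplices (5): A, B, D, E, F
  1-simplices (5): AD, AE, BD, BF, EF

giving chain groups C_0 ≅ Z^5, C_1 ≅ Z^5.

The boundary map ∂_1: C_1 → C_0 maps an edge to its endpoints' difference, ∂[p,q] = q − p.
The 5×5 boundary matrix has rank 4 and Smith normal form diag(1,1,1,1).

Now H_k = ker ∂_k / im ∂_{k+1}, so:

  H_0: rank C_0 − rank ∂_1 = 5 − 4 = 1, and the invariant factors of ∂_1 are all 1, so H_0 ≅ Z.
  H_1: rank ker ∂_1 − rank ∂_2 = (5 − 4) − 0 = 1, and there is no ∂_2, so H_1 ≅ Z.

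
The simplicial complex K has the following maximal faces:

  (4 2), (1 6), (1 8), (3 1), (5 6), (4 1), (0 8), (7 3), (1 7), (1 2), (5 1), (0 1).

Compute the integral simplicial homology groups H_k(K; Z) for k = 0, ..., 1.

We work with the vertex ordering 0 < 1 < 2 < 3 < 4 < 5 < 6 < 7 < 8. The simplices of K, each written with vertices in increasing order, are:

  0-simplices (9): [0], [1], [2], [3], [4], [5], [6], [7], [8]
  1-simplices (12): [0,1], [0,8], [1,2], [1,3], [1,4], [1,5], [1,6], [1,7], [1,8], [2,4], [3,7], [5,6]

giving chain groups C_0 ≅ Z^9, C_1 ≅ Z^12.

Boundary ∂_1: C_1 → C_0 is given by ∂[p,q] = [q] − [p].
The resulting 9×12 matrix has rank 8, and its Smith normal form has invariant factors (1,1,1,1,1,1,1,1).

Reading off H_k = ker ∂_k / im ∂_{k+1}:

  H_0: rank C_0 − rank ∂_1 = 9 − 8 = 1, and the invariant factors of ∂_1 are all 1, so H_0 ≅ Z.
  H_1: rank ker ∂_1 − rank ∂_2 = (12 − 8) − 0 = 4, and there is no ∂_2, so H_1 ≅ Z^4.

As a check, the Euler characteristic is 9 − 12 = -3, which agrees with 1 − 4 = -3.

H_0 ≅ Z,  H_1 ≅ Z^4.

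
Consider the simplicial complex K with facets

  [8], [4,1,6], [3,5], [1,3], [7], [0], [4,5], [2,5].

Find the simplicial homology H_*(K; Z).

Order the vertices as 0 < 1 < 2 < 3 < 4 < 5 < 6 < 7 < 8. Listing each simplex with vertices in this order, K has dimension 2 with simplices:

  0-simplices (9): [0], [1], [2], [3], [4], [5], [6], [7], [8]
  1-simplices (7): [1,3], [1,4], [1,6], [2,5], [3,5], [4,5], [4,6]
  2-simplices (1): [1,4,6]

giving chain groups C_0 ≅ Z^9, C_1 ≅ Z^7, C_2 ≅ Z^1.

The boundary map ∂_1: C_1 → C_0 is given by ∂[p,q] = [q] − [p]. For instance
  ∂[1,3] = [3] − [1].
As a 9×7 matrix over Z this has rank 5, with invariant factors (1,1,1,1,1).

The boundary map ∂_2: C_2 → C_1 maps a triangle to the signed sum of its edges. For instance
  ∂[1,4,6] = [4,6] − [1,6] + [1,4].
This gives a 7×1 integer matrix of rank 1; reducing to Smith normal form yields diagonal entries (1).

Computing H_k = (kernel of ∂_k) / (image of ∂_{k+1}):

  H_0: rank C_0 − rank ∂_1 = 9 − 5 = 4, and the invariant factors of ∂_1 are all 1, so H_0 = Z^4.
  H_1: rank ker ∂_1 − rank ∂_2 = (7 − 5) − 1 = 1, and the invariant factors of ∂_2 are all 1, so H_1 = Z.
  H_2: rank ker ∂_2 − rank ∂_3 = (1 − 1) − 0 = 0, and there is no ∂_3, so H_2 = 0.

H_0 = Z^4,  H_1 = Z,  H_2 = 0.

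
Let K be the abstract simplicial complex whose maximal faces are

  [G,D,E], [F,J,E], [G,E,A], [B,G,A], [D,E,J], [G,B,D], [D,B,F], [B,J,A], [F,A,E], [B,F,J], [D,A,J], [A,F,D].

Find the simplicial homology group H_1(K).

H_1 = Z/2Z.

K has 7 vertices, 18 edges, 12 triangles.
rank ∂_1 = 6, rank ∂_2 = 12 ⇒ b_1 = 18 − 6 − 12 = 0; ∂_2 has invariant factor(s) [2] giving torsion. So H_1 ≅ Z/2Z.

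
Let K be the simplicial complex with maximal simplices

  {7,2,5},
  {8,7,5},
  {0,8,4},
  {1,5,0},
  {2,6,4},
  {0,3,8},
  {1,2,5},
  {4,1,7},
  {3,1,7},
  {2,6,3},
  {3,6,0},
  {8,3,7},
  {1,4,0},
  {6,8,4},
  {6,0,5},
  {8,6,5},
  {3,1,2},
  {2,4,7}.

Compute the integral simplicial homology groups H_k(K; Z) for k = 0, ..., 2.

H_0 = Z,  H_1 = Z ⊕ Z/2,  H_2 = 0.

Take the total order 0 < 1 < 2 < 3 < 4 < 5 < 6 < 7 < 8 on the vertex set. Then K (dimension 2) consists of the simplices:

  0-simplices (9): [0], [1], [2], [3], [4], [5], [6], [7], [8]
  1-simplices (27): (27 of them)
  2-simplices (18): [0,1,4], [0,1,5], [0,3,6], [0,3,8], [0,4,8], [0,5,6], [1,2,3], [1,2,5], [1,3,7], [1,4,7], [2,3,6], [2,4,6], [2,4,7], [2,5,7], [3,7,8], [4,6,8], [5,6,8], [5,7,8]

so the chain groups are C_0 ≅ Z^9, C_1 ≅ Z^27, C_2 ≅ Z^18.

Boundary ∂_1: C_1 → C_0 sends each edge [p,q] (with p < q) to q − p.
The 9×27 boundary matrix has rank 8 and Smith normal form diag(1,1,1,1,1,1,1,1).

∂_2: C_2 → C_1 acts by ∂[p,q,r] = [q,r] − [p,r] + [p,q]. For instance
  ∂[0,3,8] = [3,8] − [0,8] + [0,3],
  ∂[0,1,5] = [1,5] − [0,5] + [0,1].
The resulting 27×18 matrix has rank 18, and its Smith normal form has invariant factors (1,1,1,1,1,1,1,1,1,1,1,1,1,1,1,1,1,2).

Now H_k = ker ∂_k / im ∂_{k+1}, so:

  H_0: rank C_0 − rank ∂_1 = 9 − 8 = 1, and the invariant factors of ∂_1 are all 1, so H_0 = Z.
  H_1: rank ker ∂_1 − rank ∂_2 = (27 − 8) − 18 = 1, and ∂_2 has invariant factor 2 > 1, so H_1 = Z ⊕ Z/2.
  H_2: rank ker ∂_2 − rank ∂_3 = (18 − 18) − 0 = 0, and there is no ∂_3, so H_2 = 0.

(K is a triangulation of the Klein bottle.)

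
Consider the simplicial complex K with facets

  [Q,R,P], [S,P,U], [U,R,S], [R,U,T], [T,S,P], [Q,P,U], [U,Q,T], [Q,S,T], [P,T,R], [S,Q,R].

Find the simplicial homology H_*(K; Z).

Take the total order P < Q < R < S < T < U on the vertex set. Then K (dimension 2) consists of the simplices:

  0-simplices (6): P, Q, R, S, T, U
  1-simplices (15): PQ, PR, PS, PT, PU, QR, QS, QT, QU, RS, RT, RU, ST, SU, TU
  2-simplices (10): PQR, PQU, PRT, PST, PSU, QRS, QST, QTU, RSU, RTU

so the chain groups are C_0 ≅ Z^6, C_1 ≅ Z^15, C_2 ≅ Z^10.

The boundary map ∂_1: C_1 → C_0 is given by ∂[p,q] = [q] − [p].
The 6×15 boundary matrix has rank 5 and Smith normal form diag(1,1,1,1,1).

Boundary ∂_2: C_2 → C_1 maps a triangle to the signed sum of its edges. For instance
  ∂PRT = RT − PT + PR,
  ∂RSU = SU − RU + RS.
This gives a 15×10 integer matrix of rank 10; reducing to Smith normal form yields diagonal entries (1,1,1,1,1,1,1,1,1,2).

Computing H_k = (kernel of ∂_k) / (image of ∂_{k+1}):

  H_0: rank C_0 − rank ∂_1 = 6 − 5 = 1, and the invariant factors of ∂_1 are all 1, so H_0 ≅ Z.
  H_1: rank ker ∂_1 − rank ∂_2 = (15 − 5) − 10 = 0, and ∂_2 has invariant factor 2 > 1, so H_1 ≅ Z/2Z.
  H_2: rank ker ∂_2 − rank ∂_3 = (10 − 10) − 0 = 0, and there is no ∂_3, so H_2 ≅ 0.

As a check, the Euler characteristic is 6 − 15 + 10 = 1, which agrees with 1 − 0 + 0 = 1.
(K is a triangulation of the real projective plane RP^2.)

H_0 ≅ Z,  H_1 ≅ Z/2Z,  H_2 = 0.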